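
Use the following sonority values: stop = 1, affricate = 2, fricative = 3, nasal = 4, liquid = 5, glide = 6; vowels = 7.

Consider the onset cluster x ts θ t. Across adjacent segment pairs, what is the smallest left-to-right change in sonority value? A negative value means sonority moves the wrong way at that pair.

-2

/x/ is a fricative (sonority 3).
/ts/ is an affricate (sonority 2).
/θ/ is a fricative (sonority 3).
/t/ is a stop (sonority 1).
/x/→/ts/: change -1.
/ts/→/θ/: change +1.
/θ/→/t/: change -2.
Minimum = -2.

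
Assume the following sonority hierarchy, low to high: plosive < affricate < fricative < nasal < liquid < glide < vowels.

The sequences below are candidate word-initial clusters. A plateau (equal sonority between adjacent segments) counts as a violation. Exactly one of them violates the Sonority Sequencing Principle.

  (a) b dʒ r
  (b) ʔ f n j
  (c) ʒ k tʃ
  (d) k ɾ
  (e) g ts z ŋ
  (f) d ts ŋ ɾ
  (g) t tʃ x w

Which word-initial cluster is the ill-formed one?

(a) 1-2-5 → obeys
(b) 1-3-4-6 → obeys
(c) 3-1-2 → violates
(d) 1-5 → obeys
(e) 1-2-3-4 → obeys
(f) 1-2-4-5 → obeys
(g) 1-2-3-6 → obeys

c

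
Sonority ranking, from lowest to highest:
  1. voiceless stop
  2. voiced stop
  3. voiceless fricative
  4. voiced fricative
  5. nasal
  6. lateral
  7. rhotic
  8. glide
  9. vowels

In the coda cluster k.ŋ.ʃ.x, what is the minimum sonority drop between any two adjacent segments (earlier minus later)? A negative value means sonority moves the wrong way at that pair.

/k/ is a voiceless stop (sonority 1).
/ŋ/ is a nasal (sonority 5).
/ʃ/ is a voiceless fricative (sonority 3).
/x/ is a voiceless fricative (sonority 3).
/k/→/ŋ/: change -4.
/ŋ/→/ʃ/: change +2.
/ʃ/→/x/: change +0.
Minimum = -4.

-4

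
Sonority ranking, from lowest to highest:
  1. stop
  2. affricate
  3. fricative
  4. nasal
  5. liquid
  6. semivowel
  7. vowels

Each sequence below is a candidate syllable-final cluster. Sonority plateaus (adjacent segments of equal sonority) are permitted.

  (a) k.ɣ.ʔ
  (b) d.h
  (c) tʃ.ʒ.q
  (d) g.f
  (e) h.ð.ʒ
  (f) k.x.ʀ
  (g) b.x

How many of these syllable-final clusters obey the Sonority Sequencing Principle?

(a) k.ɣ.ʔ: profile 1-3-1 — violates.
(b) d.h: profile 1-3 — violates.
(c) tʃ.ʒ.q: profile 2-3-1 — violates.
(d) g.f: profile 1-3 — violates.
(e) h.ð.ʒ: profile 3-3-3 — obeys.
(f) k.x.ʀ: profile 1-3-5 — violates.
(g) b.x: profile 1-3 — violates.

1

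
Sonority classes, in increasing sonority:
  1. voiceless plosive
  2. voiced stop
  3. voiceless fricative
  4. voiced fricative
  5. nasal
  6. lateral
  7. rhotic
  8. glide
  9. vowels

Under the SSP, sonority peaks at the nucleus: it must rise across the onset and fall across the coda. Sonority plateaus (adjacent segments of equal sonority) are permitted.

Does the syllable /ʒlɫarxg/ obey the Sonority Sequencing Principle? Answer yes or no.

yes

Onset: /ʒ/ is a voiced fricative (sonority 4), /l/ is a lateral (sonority 6), /ɫ/ is a lateral (sonority 6); then the nucleus /a/ (sonority 9).
Onset profile 4-6-6-9 — rises to the nucleus.
Coda: /r/ is a rhotic (sonority 7), /x/ is a voiceless fricative (sonority 3), /g/ is a voiced stop (sonority 2).
Coda profile 9-7-3-2 — falls from the nucleus.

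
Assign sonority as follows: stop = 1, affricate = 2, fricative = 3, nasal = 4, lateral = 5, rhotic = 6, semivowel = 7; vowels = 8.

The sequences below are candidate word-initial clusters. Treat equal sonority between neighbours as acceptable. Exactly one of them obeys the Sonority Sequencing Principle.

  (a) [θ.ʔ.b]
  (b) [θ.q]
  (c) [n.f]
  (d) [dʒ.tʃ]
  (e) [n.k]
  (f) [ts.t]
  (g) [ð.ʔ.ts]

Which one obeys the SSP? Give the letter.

(a) sonority 3-1-1: ill-formed.
(b) sonority 3-1: ill-formed.
(c) sonority 4-3: ill-formed.
(d) sonority 2-2: well-formed.
(e) sonority 4-1: ill-formed.
(f) sonority 2-1: ill-formed.
(g) sonority 3-1-2: ill-formed.

d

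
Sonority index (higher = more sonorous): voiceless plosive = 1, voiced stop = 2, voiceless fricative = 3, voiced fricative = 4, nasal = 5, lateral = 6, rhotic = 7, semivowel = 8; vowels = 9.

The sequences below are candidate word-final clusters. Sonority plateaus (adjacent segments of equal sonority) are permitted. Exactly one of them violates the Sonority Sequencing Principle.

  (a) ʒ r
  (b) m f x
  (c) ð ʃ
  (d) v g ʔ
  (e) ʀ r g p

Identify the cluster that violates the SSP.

a

(a) sonority 4-7: ill-formed.
(b) sonority 5-3-3: well-formed.
(c) sonority 4-3: well-formed.
(d) sonority 4-2-1: well-formed.
(e) sonority 7-7-2-1: well-formed.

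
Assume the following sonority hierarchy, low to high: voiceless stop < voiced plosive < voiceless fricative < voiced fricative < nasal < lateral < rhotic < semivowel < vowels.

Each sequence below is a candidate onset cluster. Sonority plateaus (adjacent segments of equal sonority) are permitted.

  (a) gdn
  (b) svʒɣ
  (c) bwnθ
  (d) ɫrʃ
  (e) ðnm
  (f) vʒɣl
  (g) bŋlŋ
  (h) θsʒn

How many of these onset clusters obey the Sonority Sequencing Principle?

(a) gdn: profile 2-2-5 — obeys.
(b) svʒɣ: profile 3-4-4-4 — obeys.
(c) bwnθ: profile 2-8-5-3 — violates.
(d) ɫrʃ: profile 6-7-3 — violates.
(e) ðnm: profile 4-5-5 — obeys.
(f) vʒɣl: profile 4-4-4-6 — obeys.
(g) bŋlŋ: profile 2-5-6-5 — violates.
(h) θsʒn: profile 3-3-4-5 — obeys.

5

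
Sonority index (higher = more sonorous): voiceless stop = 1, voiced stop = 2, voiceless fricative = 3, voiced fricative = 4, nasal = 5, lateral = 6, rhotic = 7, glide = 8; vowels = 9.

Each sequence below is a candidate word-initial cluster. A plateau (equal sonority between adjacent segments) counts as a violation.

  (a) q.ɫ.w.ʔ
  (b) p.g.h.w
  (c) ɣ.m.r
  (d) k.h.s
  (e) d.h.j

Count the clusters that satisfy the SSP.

(a) q.ɫ.w.ʔ: profile 1-6-8-1 — violates.
(b) p.g.h.w: profile 1-2-3-8 — obeys.
(c) ɣ.m.r: profile 4-5-7 — obeys.
(d) k.h.s: profile 1-3-3 — violates.
(e) d.h.j: profile 2-3-8 — obeys.

3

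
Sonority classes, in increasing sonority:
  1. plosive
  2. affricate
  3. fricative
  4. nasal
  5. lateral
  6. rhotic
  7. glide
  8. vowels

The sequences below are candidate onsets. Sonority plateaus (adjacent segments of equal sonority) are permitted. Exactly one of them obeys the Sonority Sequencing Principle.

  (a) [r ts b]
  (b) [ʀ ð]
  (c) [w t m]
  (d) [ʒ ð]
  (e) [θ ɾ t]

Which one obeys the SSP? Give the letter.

d

(a) [r ts b]: profile 6-2-1 — violates.
(b) [ʀ ð]: profile 6-3 — violates.
(c) [w t m]: profile 7-1-4 — violates.
(d) [ʒ ð]: profile 3-3 — obeys.
(e) [θ ɾ t]: profile 3-6-1 — violates.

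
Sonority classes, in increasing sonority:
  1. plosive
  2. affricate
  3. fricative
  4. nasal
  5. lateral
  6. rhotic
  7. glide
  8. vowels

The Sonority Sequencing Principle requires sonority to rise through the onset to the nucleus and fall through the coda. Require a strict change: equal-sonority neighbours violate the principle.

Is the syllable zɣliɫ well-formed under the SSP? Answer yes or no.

Onset: /z/ is a fricative (sonority 3), /ɣ/ is a fricative (sonority 3), /l/ is a lateral (sonority 5); then the nucleus /i/ (sonority 8).
Onset profile 3-3-5-8 — does not strictly rise throughout.
Coda: /ɫ/ is a lateral (sonority 5).
Coda profile 8-5 — falls from the nucleus.

no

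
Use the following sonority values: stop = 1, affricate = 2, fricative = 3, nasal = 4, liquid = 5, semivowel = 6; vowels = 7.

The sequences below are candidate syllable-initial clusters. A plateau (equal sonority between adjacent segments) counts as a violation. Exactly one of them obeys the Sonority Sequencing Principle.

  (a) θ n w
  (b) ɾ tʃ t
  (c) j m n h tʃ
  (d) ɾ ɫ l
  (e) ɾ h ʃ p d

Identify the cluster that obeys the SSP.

a

(a) sonority 3-4-6: well-formed.
(b) sonority 5-2-1: ill-formed.
(c) sonority 6-4-4-3-2: ill-formed.
(d) sonority 5-5-5: ill-formed.
(e) sonority 5-3-3-1-1: ill-formed.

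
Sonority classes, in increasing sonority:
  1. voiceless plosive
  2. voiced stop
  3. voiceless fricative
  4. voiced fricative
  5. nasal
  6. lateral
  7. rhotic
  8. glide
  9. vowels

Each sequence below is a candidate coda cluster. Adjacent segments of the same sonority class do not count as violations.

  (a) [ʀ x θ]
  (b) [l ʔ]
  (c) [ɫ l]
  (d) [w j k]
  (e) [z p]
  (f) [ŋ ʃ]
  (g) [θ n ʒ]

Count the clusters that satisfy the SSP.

6

(a) 7-3-3 → obeys
(b) 6-1 → obeys
(c) 6-6 → obeys
(d) 8-8-1 → obeys
(e) 4-1 → obeys
(f) 5-3 → obeys
(g) 3-5-4 → violates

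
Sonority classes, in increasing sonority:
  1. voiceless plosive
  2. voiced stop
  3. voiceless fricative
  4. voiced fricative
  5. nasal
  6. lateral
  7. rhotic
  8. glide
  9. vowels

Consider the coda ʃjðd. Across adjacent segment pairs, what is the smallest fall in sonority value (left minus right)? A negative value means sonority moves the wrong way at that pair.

/ʃ/ — voiceless fricative, sonority 3.
/j/ — glide, sonority 8.
/ð/ — voiced fricative, sonority 4.
/d/ — voiced stop, sonority 2.
/ʃ/→/j/: change -5.
/j/→/ð/: change +4.
/ð/→/d/: change +2.
Minimum = -5.

-5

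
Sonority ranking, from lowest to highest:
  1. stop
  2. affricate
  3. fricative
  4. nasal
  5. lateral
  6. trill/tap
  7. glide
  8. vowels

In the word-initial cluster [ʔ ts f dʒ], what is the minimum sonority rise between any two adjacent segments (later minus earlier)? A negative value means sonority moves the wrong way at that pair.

/ʔ/ is a stop (sonority 1).
/ts/ is an affricate (sonority 2).
/f/ is a fricative (sonority 3).
/dʒ/ is an affricate (sonority 2).
/ʔ/→/ts/: change +1.
/ts/→/f/: change +1.
/f/→/dʒ/: change -1.
Minimum = -1.

-1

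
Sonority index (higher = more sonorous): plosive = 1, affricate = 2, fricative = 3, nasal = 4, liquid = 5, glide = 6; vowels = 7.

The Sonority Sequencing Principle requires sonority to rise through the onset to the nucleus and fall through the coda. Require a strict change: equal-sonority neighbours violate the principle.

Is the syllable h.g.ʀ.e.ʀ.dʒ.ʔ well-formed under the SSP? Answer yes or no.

no

Onset: /h/ is a fricative (sonority 3), /g/ is a plosive (sonority 1), /ʀ/ is a liquid (sonority 5); then the nucleus /e/ (sonority 7).
Onset profile 3-1-5-7 — does not strictly rise throughout.
Coda: /ʀ/ is a liquid (sonority 5), /dʒ/ is an affricate (sonority 2), /ʔ/ is a plosive (sonority 1).
Coda profile 7-5-2-1 — falls from the nucleus.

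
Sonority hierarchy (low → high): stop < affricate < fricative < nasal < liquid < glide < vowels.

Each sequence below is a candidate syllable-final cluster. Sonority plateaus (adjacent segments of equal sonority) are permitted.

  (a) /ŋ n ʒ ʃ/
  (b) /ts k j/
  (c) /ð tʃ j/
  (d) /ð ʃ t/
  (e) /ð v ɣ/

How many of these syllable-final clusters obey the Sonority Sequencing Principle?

3

(a) /ŋ n ʒ ʃ/: profile 4-4-3-3 — obeys.
(b) /ts k j/: profile 2-1-6 — violates.
(c) /ð tʃ j/: profile 3-2-6 — violates.
(d) /ð ʃ t/: profile 3-3-1 — obeys.
(e) /ð v ɣ/: profile 3-3-3 — obeys.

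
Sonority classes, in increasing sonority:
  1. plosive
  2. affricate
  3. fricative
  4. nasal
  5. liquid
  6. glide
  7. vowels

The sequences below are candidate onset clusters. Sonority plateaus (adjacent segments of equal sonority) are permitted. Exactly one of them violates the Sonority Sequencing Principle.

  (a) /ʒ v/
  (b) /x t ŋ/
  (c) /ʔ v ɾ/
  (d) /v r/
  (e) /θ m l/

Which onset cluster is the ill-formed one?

(a) /ʒ v/: profile 3-3 — obeys.
(b) /x t ŋ/: profile 3-1-4 — violates.
(c) /ʔ v ɾ/: profile 1-3-5 — obeys.
(d) /v r/: profile 3-5 — obeys.
(e) /θ m l/: profile 3-4-5 — obeys.

b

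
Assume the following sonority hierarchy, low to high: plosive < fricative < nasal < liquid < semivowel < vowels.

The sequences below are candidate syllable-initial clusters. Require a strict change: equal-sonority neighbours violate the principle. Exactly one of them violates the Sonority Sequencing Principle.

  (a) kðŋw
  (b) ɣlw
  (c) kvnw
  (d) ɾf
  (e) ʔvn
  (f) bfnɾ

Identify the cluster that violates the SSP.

d

(a) sonority 1-2-3-5: well-formed.
(b) sonority 2-4-5: well-formed.
(c) sonority 1-2-3-5: well-formed.
(d) sonority 4-2: ill-formed.
(e) sonority 1-2-3: well-formed.
(f) sonority 1-2-3-4: well-formed.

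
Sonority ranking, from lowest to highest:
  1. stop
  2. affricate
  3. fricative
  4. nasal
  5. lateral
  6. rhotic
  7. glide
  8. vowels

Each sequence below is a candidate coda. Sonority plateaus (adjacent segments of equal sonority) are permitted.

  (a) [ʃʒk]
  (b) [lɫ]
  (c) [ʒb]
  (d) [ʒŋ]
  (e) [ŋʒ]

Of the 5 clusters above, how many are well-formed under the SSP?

(a) 3-3-1 → obeys
(b) 5-5 → obeys
(c) 3-1 → obeys
(d) 3-4 → violates
(e) 4-3 → obeys

4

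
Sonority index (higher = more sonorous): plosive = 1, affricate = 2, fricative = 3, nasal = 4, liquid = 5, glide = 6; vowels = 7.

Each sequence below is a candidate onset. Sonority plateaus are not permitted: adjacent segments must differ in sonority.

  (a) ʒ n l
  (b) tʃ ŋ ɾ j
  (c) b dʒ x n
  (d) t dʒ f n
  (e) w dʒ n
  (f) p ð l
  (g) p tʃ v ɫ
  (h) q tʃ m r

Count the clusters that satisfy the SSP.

(a) 3-4-5 → obeys
(b) 2-4-5-6 → obeys
(c) 1-2-3-4 → obeys
(d) 1-2-3-4 → obeys
(e) 6-2-4 → violates
(f) 1-3-5 → obeys
(g) 1-2-3-5 → obeys
(h) 1-2-4-5 → obeys

7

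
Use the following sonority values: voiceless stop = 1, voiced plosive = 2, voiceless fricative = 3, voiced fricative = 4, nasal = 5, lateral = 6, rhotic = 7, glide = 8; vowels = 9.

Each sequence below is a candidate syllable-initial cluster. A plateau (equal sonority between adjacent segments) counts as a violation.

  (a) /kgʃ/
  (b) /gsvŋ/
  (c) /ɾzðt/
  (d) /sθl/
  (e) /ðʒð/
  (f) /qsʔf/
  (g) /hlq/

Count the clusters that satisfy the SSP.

2

(a) /kgʃ/: profile 1-2-3 — obeys.
(b) /gsvŋ/: profile 2-3-4-5 — obeys.
(c) /ɾzðt/: profile 7-4-4-1 — violates.
(d) /sθl/: profile 3-3-6 — violates.
(e) /ðʒð/: profile 4-4-4 — violates.
(f) /qsʔf/: profile 1-3-1-3 — violates.
(g) /hlq/: profile 3-6-1 — violates.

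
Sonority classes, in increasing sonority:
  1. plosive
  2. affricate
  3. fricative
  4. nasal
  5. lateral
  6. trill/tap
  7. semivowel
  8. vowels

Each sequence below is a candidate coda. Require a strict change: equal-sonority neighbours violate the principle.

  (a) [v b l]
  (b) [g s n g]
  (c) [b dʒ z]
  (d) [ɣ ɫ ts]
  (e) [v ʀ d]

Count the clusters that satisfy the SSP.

(a) [v b l]: profile 3-1-5 — violates.
(b) [g s n g]: profile 1-3-4-1 — violates.
(c) [b dʒ z]: profile 1-2-3 — violates.
(d) [ɣ ɫ ts]: profile 3-5-2 — violates.
(e) [v ʀ d]: profile 3-6-1 — violates.

0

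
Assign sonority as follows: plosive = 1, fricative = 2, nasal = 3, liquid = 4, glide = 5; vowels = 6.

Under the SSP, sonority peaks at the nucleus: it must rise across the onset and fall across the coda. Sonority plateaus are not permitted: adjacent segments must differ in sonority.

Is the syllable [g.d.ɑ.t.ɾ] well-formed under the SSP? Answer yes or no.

Onset: /g/ is a plosive (sonority 1), /d/ is a plosive (sonority 1); then the nucleus /ɑ/ (sonority 6).
Onset profile 1-1-6 — does not strictly rise throughout.
Coda: /t/ is a plosive (sonority 1), /ɾ/ is a liquid (sonority 4).
Coda profile 6-1-4 — does not strictly fall throughout.

no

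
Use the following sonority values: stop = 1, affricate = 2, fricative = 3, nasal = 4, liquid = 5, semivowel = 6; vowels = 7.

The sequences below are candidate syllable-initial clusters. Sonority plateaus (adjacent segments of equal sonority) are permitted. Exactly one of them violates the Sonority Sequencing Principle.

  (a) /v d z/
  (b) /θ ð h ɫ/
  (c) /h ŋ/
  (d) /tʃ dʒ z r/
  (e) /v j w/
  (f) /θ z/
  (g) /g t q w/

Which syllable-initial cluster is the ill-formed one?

a

(a) 3-1-3 → violates
(b) 3-3-3-5 → obeys
(c) 3-4 → obeys
(d) 2-2-3-5 → obeys
(e) 3-6-6 → obeys
(f) 3-3 → obeys
(g) 1-1-1-6 → obeys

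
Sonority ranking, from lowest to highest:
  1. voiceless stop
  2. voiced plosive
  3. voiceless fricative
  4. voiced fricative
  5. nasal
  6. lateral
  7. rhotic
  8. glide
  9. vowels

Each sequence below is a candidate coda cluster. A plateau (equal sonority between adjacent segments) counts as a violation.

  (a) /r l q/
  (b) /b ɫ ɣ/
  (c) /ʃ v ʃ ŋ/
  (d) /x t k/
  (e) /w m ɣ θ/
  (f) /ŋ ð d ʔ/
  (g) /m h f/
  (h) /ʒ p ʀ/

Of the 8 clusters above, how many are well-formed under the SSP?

(a) /r l q/: profile 7-6-1 — obeys.
(b) /b ɫ ɣ/: profile 2-6-4 — violates.
(c) /ʃ v ʃ ŋ/: profile 3-4-3-5 — violates.
(d) /x t k/: profile 3-1-1 — violates.
(e) /w m ɣ θ/: profile 8-5-4-3 — obeys.
(f) /ŋ ð d ʔ/: profile 5-4-2-1 — obeys.
(g) /m h f/: profile 5-3-3 — violates.
(h) /ʒ p ʀ/: profile 4-1-7 — violates.

3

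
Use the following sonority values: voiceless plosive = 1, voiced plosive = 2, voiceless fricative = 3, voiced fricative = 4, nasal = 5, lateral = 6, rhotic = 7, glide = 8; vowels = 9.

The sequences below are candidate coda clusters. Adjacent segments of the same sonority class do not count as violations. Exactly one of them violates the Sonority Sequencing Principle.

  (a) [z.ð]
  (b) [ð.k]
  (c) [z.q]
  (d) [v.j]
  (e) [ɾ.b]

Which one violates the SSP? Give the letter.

d

(a) sonority 4-4: well-formed.
(b) sonority 4-1: well-formed.
(c) sonority 4-1: well-formed.
(d) sonority 4-8: ill-formed.
(e) sonority 7-2: well-formed.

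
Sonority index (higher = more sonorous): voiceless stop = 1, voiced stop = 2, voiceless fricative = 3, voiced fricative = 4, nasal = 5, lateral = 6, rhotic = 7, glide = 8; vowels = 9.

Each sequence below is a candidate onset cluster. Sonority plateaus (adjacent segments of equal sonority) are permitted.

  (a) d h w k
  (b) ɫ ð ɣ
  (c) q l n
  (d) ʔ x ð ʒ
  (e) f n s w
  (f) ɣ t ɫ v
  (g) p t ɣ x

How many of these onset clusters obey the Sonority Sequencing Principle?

(a) 2-3-8-1 → violates
(b) 6-4-4 → violates
(c) 1-6-5 → violates
(d) 1-3-4-4 → obeys
(e) 3-5-3-8 → violates
(f) 4-1-6-4 → violates
(g) 1-1-4-3 → violates

1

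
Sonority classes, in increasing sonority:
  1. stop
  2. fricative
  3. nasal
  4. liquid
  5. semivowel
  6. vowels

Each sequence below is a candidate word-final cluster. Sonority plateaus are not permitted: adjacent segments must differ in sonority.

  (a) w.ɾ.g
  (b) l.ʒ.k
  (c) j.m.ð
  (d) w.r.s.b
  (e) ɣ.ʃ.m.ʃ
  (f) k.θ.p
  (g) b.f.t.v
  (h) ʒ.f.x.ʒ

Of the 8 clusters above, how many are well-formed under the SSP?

4

(a) 5-4-1 → obeys
(b) 4-2-1 → obeys
(c) 5-3-2 → obeys
(d) 5-4-2-1 → obeys
(e) 2-2-3-2 → violates
(f) 1-2-1 → violates
(g) 1-2-1-2 → violates
(h) 2-2-2-2 → violates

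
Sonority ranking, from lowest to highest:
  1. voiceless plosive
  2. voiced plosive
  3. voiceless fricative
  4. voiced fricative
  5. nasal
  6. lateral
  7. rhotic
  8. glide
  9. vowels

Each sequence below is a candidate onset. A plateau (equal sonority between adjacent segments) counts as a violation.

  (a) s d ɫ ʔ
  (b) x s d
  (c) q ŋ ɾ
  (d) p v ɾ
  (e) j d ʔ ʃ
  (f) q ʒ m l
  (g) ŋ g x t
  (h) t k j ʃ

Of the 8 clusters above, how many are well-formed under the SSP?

3

(a) s d ɫ ʔ: profile 3-2-6-1 — violates.
(b) x s d: profile 3-3-2 — violates.
(c) q ŋ ɾ: profile 1-5-7 — obeys.
(d) p v ɾ: profile 1-4-7 — obeys.
(e) j d ʔ ʃ: profile 8-2-1-3 — violates.
(f) q ʒ m l: profile 1-4-5-6 — obeys.
(g) ŋ g x t: profile 5-2-3-1 — violates.
(h) t k j ʃ: profile 1-1-8-3 — violates.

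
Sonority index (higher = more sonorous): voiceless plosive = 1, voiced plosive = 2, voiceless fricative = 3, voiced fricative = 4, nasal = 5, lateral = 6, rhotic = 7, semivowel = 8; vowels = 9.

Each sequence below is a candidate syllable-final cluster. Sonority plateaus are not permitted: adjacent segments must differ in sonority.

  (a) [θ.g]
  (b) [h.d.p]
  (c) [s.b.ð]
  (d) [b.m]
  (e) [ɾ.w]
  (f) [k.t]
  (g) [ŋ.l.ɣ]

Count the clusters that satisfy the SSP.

2

(a) sonority 3-2: well-formed.
(b) sonority 3-2-1: well-formed.
(c) sonority 3-2-4: ill-formed.
(d) sonority 2-5: ill-formed.
(e) sonority 7-8: ill-formed.
(f) sonority 1-1: ill-formed.
(g) sonority 5-6-4: ill-formed.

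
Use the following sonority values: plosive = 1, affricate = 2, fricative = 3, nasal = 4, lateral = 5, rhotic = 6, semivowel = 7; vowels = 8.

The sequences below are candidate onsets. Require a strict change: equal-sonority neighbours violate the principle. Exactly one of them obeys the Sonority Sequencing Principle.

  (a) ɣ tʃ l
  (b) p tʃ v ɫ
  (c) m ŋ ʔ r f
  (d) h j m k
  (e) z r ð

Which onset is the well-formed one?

b

(a) ɣ tʃ l: profile 3-2-5 — violates.
(b) p tʃ v ɫ: profile 1-2-3-5 — obeys.
(c) m ŋ ʔ r f: profile 4-4-1-6-3 — violates.
(d) h j m k: profile 3-7-4-1 — violates.
(e) z r ð: profile 3-6-3 — violates.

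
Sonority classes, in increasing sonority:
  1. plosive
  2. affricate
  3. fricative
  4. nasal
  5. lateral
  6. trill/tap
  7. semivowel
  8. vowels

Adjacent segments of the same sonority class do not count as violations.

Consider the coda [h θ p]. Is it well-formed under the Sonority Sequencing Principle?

yes

/h/: fricative = 3.
/θ/: fricative = 3.
/p/: plosive = 1.
The profile 3-3-1 is non-increasing (plateaus allowed), so the coda satisfies the SSP.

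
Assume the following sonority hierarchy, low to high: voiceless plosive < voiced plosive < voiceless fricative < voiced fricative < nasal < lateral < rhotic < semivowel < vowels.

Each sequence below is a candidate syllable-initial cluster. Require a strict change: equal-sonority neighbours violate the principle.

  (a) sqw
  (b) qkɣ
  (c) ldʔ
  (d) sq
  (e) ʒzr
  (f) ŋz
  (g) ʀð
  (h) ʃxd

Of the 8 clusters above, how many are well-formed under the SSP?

0

(a) sqw: profile 3-1-8 — violates.
(b) qkɣ: profile 1-1-4 — violates.
(c) ldʔ: profile 6-2-1 — violates.
(d) sq: profile 3-1 — violates.
(e) ʒzr: profile 4-4-7 — violates.
(f) ŋz: profile 5-4 — violates.
(g) ʀð: profile 7-4 — violates.
(h) ʃxd: profile 3-3-2 — violates.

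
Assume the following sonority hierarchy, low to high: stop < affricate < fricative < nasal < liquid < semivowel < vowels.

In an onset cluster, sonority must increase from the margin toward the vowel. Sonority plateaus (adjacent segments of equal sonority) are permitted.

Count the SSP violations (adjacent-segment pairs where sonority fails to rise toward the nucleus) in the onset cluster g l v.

/g/: stop = 1.
/l/: liquid = 5.
/v/: fricative = 3.
/g/→/l/: 1→5 (rises) — ok.
/l/→/v/: 5→3 (does not rise) — violation.

1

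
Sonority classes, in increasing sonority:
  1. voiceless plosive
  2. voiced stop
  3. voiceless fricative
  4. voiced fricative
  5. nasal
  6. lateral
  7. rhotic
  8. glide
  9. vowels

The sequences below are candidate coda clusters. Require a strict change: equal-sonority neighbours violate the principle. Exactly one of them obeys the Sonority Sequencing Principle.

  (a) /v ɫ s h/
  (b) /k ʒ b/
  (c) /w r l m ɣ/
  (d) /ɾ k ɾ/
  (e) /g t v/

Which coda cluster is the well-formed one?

(a) /v ɫ s h/: profile 4-6-3-3 — violates.
(b) /k ʒ b/: profile 1-4-2 — violates.
(c) /w r l m ɣ/: profile 8-7-6-5-4 — obeys.
(d) /ɾ k ɾ/: profile 7-1-7 — violates.
(e) /g t v/: profile 2-1-4 — violates.

c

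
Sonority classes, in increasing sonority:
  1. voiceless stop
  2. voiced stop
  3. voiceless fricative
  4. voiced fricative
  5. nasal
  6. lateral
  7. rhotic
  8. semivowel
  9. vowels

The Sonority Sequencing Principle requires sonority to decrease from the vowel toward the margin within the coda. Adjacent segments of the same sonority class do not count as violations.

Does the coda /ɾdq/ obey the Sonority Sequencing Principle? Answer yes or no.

yes

/ɾ/ is a rhotic (sonority 7).
/d/ is a voiced stop (sonority 2).
/q/ is a voiceless stop (sonority 1).
The profile 7-2-1 strictly falls, so the coda satisfies the SSP.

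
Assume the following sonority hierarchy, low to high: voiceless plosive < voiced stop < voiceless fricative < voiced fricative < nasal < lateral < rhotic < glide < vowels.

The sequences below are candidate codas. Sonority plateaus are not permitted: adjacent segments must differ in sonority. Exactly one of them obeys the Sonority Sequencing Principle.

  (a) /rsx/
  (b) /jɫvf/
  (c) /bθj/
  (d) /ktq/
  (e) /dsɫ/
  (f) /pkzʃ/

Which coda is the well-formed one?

b

(a) /rsx/: profile 7-3-3 — violates.
(b) /jɫvf/: profile 8-6-4-3 — obeys.
(c) /bθj/: profile 2-3-8 — violates.
(d) /ktq/: profile 1-1-1 — violates.
(e) /dsɫ/: profile 2-3-6 — violates.
(f) /pkzʃ/: profile 1-1-4-3 — violates.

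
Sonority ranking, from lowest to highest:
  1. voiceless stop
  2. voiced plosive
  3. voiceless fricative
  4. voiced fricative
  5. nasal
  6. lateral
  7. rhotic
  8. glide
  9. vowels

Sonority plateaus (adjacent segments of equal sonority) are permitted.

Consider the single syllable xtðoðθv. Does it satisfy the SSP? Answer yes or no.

no

Onset: /x/ is a voiceless fricative (sonority 3), /t/ is a voiceless stop (sonority 1), /ð/ is a voiced fricative (sonority 4); then the nucleus /o/ (sonority 9).
Onset profile 3-1-4-9 — does not rise throughout.
Coda: /ð/ is a voiced fricative (sonority 4), /θ/ is a voiceless fricative (sonority 3), /v/ is a voiced fricative (sonority 4).
Coda profile 9-4-3-4 — does not fall throughout.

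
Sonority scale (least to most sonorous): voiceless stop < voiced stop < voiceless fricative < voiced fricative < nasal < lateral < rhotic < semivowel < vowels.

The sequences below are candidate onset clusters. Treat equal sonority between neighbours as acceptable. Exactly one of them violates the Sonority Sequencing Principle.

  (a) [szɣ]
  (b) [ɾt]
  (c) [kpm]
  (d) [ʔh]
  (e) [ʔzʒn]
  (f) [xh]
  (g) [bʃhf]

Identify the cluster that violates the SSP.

(a) [szɣ]: profile 3-4-4 — obeys.
(b) [ɾt]: profile 7-1 — violates.
(c) [kpm]: profile 1-1-5 — obeys.
(d) [ʔh]: profile 1-3 — obeys.
(e) [ʔzʒn]: profile 1-4-4-5 — obeys.
(f) [xh]: profile 3-3 — obeys.
(g) [bʃhf]: profile 2-3-3-3 — obeys.

b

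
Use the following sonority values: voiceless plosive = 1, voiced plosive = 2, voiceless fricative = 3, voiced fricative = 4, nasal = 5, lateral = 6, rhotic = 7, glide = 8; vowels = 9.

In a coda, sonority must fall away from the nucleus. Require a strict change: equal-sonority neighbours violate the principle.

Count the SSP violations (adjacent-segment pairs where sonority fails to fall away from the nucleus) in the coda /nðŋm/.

/n/ — nasal, sonority 5.
/ð/ — voiced fricative, sonority 4.
/ŋ/ — nasal, sonority 5.
/m/ — nasal, sonority 5.
/n/→/ð/: 5→4 (falls) — ok.
/ð/→/ŋ/: 4→5 (does not fall) — violation.
/ŋ/→/m/: 5→5 (plateau) — violation.

2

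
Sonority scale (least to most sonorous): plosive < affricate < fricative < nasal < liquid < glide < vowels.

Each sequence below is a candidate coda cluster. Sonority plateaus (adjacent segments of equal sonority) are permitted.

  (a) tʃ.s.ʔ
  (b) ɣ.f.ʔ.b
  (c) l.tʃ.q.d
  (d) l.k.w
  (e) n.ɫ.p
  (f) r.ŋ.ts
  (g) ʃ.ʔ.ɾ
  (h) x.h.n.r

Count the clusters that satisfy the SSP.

(a) 2-3-1 → violates
(b) 3-3-1-1 → obeys
(c) 5-2-1-1 → obeys
(d) 5-1-6 → violates
(e) 4-5-1 → violates
(f) 5-4-2 → obeys
(g) 3-1-5 → violates
(h) 3-3-4-5 → violates

3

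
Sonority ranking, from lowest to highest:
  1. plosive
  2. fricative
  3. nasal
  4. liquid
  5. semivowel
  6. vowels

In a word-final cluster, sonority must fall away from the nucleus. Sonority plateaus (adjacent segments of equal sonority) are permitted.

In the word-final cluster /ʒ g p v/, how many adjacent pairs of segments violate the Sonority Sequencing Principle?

/ʒ/: fricative = 2.
/g/: plosive = 1.
/p/: plosive = 1.
/v/: fricative = 2.
/ʒ/→/g/: 2→1 (falls) — ok.
/g/→/p/: 1→1 (plateau, allowed) — ok.
/p/→/v/: 1→2 (does not fall) — violation.

1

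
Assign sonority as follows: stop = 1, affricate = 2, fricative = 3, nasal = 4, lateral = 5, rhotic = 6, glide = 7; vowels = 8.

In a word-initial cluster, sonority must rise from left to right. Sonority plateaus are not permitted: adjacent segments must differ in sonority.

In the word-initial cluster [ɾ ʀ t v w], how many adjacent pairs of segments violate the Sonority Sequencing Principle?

/ɾ/: rhotic = 6.
/ʀ/: rhotic = 6.
/t/: stop = 1.
/v/: fricative = 3.
/w/: glide = 7.
/ɾ/→/ʀ/: 6→6 (plateau) — violation.
/ʀ/→/t/: 6→1 (does not rise) — violation.
/t/→/v/: 1→3 (rises) — ok.
/v/→/w/: 3→7 (rises) — ok.

2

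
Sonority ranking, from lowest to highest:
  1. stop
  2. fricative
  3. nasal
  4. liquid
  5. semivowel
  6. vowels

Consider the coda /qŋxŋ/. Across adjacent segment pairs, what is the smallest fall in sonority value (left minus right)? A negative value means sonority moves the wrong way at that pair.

-2

/q/ — stop, sonority 1.
/ŋ/ — nasal, sonority 3.
/x/ — fricative, sonority 2.
/ŋ/ — nasal, sonority 3.
/q/→/ŋ/: change -2.
/ŋ/→/x/: change +1.
/x/→/ŋ/: change -1.
Minimum = -2.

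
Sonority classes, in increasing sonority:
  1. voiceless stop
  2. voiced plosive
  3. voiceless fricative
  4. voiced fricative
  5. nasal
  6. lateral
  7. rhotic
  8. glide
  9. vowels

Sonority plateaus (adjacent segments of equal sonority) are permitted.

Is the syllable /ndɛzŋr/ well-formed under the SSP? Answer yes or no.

Onset: /n/ is a nasal (sonority 5), /d/ is a voiced plosive (sonority 2); then the nucleus /ɛ/ (sonority 9).
Onset profile 5-2-9 — does not rise throughout.
Coda: /z/ is a voiced fricative (sonority 4), /ŋ/ is a nasal (sonority 5), /r/ is a rhotic (sonority 7).
Coda profile 9-4-5-7 — does not fall throughout.

no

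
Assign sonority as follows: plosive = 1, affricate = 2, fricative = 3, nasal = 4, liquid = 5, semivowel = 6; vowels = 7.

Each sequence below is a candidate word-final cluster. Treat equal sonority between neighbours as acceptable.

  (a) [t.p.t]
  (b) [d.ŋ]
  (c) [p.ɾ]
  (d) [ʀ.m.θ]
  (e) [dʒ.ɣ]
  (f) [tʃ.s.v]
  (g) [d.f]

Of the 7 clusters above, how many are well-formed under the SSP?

(a) [t.p.t]: profile 1-1-1 — obeys.
(b) [d.ŋ]: profile 1-4 — violates.
(c) [p.ɾ]: profile 1-5 — violates.
(d) [ʀ.m.θ]: profile 5-4-3 — obeys.
(e) [dʒ.ɣ]: profile 2-3 — violates.
(f) [tʃ.s.v]: profile 2-3-3 — violates.
(g) [d.f]: profile 1-3 — violates.

2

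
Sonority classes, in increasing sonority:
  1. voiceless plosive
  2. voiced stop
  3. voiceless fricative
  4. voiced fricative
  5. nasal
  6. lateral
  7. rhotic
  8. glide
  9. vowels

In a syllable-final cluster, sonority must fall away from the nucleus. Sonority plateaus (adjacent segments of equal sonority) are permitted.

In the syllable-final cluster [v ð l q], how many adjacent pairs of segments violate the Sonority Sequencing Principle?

1

/v/ — voiced fricative, sonority 4.
/ð/ — voiced fricative, sonority 4.
/l/ — lateral, sonority 6.
/q/ — voiceless plosive, sonority 1.
/v/→/ð/: 4→4 (plateau, allowed) — ok.
/ð/→/l/: 4→6 (does not fall) — violation.
/l/→/q/: 6→1 (falls) — ok.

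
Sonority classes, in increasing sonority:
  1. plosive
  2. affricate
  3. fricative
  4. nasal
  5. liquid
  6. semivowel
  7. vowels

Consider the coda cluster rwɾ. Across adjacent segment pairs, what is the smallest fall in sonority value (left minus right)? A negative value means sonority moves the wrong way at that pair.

-1

/r/ — liquid, sonority 5.
/w/ — semivowel, sonority 6.
/ɾ/ — liquid, sonority 5.
/r/→/w/: change -1.
/w/→/ɾ/: change +1.
Minimum = -1.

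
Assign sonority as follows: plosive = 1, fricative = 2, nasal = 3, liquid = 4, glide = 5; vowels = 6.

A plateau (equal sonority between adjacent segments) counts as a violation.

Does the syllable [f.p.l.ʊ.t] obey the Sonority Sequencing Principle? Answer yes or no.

Onset: /f/ is a fricative (sonority 2), /p/ is a plosive (sonority 1), /l/ is a liquid (sonority 4); then the nucleus /ʊ/ (sonority 6).
Onset profile 2-1-4-6 — does not strictly rise throughout.
Coda: /t/ is a plosive (sonority 1).
Coda profile 6-1 — falls from the nucleus.

no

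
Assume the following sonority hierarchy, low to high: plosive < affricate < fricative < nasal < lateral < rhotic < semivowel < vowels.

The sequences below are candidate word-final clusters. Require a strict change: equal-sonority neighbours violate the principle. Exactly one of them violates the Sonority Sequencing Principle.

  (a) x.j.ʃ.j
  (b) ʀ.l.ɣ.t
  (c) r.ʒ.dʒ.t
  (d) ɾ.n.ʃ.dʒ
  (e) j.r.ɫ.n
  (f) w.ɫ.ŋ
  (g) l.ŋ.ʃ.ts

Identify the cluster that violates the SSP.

a

(a) sonority 3-7-3-7: ill-formed.
(b) sonority 6-5-3-1: well-formed.
(c) sonority 6-3-2-1: well-formed.
(d) sonority 6-4-3-2: well-formed.
(e) sonority 7-6-5-4: well-formed.
(f) sonority 7-5-4: well-formed.
(g) sonority 5-4-3-2: well-formed.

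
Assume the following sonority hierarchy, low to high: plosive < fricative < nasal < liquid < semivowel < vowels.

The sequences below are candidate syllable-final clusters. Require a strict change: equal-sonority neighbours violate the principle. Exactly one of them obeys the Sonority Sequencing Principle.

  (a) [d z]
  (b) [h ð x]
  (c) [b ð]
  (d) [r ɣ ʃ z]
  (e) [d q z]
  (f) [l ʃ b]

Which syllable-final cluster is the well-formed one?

f

(a) sonority 1-2: ill-formed.
(b) sonority 2-2-2: ill-formed.
(c) sonority 1-2: ill-formed.
(d) sonority 4-2-2-2: ill-formed.
(e) sonority 1-1-2: ill-formed.
(f) sonority 4-2-1: well-formed.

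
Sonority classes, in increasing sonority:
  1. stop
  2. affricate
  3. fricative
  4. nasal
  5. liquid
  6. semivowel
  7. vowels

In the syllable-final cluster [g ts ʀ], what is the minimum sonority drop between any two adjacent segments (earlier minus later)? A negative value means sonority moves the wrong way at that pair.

/g/: stop = 1.
/ts/: affricate = 2.
/ʀ/: liquid = 5.
/g/→/ts/: change -1.
/ts/→/ʀ/: change -3.
Minimum = -3.

-3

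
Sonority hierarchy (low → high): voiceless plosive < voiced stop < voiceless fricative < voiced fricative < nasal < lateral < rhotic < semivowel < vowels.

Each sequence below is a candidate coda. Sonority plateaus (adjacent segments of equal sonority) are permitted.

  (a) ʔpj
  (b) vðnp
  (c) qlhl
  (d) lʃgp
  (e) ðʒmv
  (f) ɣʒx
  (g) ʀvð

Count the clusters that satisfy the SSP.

(a) sonority 1-1-8: ill-formed.
(b) sonority 4-4-5-1: ill-formed.
(c) sonority 1-6-3-6: ill-formed.
(d) sonority 6-3-2-1: well-formed.
(e) sonority 4-4-5-4: ill-formed.
(f) sonority 4-4-3: well-formed.
(g) sonority 7-4-4: well-formed.

3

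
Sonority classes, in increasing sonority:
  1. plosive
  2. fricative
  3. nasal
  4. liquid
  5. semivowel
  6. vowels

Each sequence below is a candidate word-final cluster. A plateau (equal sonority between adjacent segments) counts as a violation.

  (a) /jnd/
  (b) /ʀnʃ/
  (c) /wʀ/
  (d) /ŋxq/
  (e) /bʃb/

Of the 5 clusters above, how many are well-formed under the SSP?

(a) 5-3-1 → obeys
(b) 4-3-2 → obeys
(c) 5-4 → obeys
(d) 3-2-1 → obeys
(e) 1-2-1 → violates

4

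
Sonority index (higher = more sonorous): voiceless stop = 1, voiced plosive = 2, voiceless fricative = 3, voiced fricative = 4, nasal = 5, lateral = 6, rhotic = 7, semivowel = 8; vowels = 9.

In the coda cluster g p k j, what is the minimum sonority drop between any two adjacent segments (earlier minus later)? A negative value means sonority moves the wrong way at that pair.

-7

/g/ is a voiced plosive (sonority 2).
/p/ is a voiceless stop (sonority 1).
/k/ is a voiceless stop (sonority 1).
/j/ is a semivowel (sonority 8).
/g/→/p/: change +1.
/p/→/k/: change +0.
/k/→/j/: change -7.
Minimum = -7.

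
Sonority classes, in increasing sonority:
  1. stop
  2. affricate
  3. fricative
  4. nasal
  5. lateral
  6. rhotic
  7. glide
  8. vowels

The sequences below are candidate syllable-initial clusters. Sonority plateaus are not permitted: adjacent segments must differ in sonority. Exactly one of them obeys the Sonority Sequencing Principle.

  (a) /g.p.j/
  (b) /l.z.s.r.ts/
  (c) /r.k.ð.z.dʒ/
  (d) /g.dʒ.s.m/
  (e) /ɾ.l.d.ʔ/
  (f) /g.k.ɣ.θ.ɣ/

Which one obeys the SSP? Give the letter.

d

(a) 1-1-7 → violates
(b) 5-3-3-6-2 → violates
(c) 6-1-3-3-2 → violates
(d) 1-2-3-4 → obeys
(e) 6-5-1-1 → violates
(f) 1-1-3-3-3 → violates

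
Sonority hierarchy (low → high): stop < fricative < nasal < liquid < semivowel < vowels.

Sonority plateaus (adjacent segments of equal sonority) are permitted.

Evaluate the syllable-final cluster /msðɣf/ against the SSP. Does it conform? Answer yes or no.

yes

/m/ is a nasal (sonority 3).
/s/ is a fricative (sonority 2).
/ð/ is a fricative (sonority 2).
/ɣ/ is a fricative (sonority 2).
/f/ is a fricative (sonority 2).
The profile 3-2-2-2-2 is non-increasing (plateaus allowed), so the syllable-final cluster satisfies the SSP.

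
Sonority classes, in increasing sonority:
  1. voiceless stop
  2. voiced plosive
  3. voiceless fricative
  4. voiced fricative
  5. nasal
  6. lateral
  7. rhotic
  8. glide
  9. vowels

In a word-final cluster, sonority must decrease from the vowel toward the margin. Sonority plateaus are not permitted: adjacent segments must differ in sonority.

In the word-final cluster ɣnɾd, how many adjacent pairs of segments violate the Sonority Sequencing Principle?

2

/ɣ/ is a voiced fricative (sonority 4).
/n/ is a nasal (sonority 5).
/ɾ/ is a rhotic (sonority 7).
/d/ is a voiced plosive (sonority 2).
/ɣ/→/n/: 4→5 (does not fall) — violation.
/n/→/ɾ/: 5→7 (does not fall) — violation.
/ɾ/→/d/: 7→2 (falls) — ok.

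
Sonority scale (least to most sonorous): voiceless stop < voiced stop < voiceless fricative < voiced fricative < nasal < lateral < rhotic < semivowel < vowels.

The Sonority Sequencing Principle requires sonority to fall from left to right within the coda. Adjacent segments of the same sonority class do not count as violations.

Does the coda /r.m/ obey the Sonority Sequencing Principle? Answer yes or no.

yes

/r/ is a rhotic (sonority 7).
/m/ is a nasal (sonority 5).
The profile 7-5 strictly falls, so the coda satisfies the SSP.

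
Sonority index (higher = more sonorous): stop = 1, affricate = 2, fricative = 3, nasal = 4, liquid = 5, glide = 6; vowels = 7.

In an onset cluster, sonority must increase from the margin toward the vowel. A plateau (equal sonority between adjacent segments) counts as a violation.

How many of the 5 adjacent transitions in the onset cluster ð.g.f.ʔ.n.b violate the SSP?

3

/ð/: fricative = 3.
/g/: stop = 1.
/f/: fricative = 3.
/ʔ/: stop = 1.
/n/: nasal = 4.
/b/: stop = 1.
/ð/→/g/: 3→1 (does not rise) — violation.
/g/→/f/: 1→3 (rises) — ok.
/f/→/ʔ/: 3→1 (does not rise) — violation.
/ʔ/→/n/: 1→4 (rises) — ok.
/n/→/b/: 4→1 (does not rise) — violation.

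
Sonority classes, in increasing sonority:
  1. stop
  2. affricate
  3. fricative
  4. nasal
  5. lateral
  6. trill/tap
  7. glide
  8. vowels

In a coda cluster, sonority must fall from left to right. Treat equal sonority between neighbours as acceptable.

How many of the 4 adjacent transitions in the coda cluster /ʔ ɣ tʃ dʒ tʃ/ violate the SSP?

/ʔ/: stop = 1.
/ɣ/: fricative = 3.
/tʃ/: affricate = 2.
/dʒ/: affricate = 2.
/tʃ/: affricate = 2.
/ʔ/→/ɣ/: 1→3 (does not fall) — violation.
/ɣ/→/tʃ/: 3→2 (falls) — ok.
/tʃ/→/dʒ/: 2→2 (plateau, allowed) — ok.
/dʒ/→/tʃ/: 2→2 (plateau, allowed) — ok.

1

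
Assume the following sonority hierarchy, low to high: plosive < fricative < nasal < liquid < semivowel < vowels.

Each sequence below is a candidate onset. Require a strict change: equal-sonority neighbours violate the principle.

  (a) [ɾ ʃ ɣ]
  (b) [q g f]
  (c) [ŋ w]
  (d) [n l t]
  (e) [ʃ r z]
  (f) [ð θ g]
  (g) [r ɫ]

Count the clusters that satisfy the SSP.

1

(a) sonority 4-2-2: ill-formed.
(b) sonority 1-1-2: ill-formed.
(c) sonority 3-5: well-formed.
(d) sonority 3-4-1: ill-formed.
(e) sonority 2-4-2: ill-formed.
(f) sonority 2-2-1: ill-formed.
(g) sonority 4-4: ill-formed.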